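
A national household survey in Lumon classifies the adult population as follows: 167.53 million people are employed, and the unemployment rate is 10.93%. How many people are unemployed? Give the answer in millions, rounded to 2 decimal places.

About 20.56 million are unemployed.

Let U be the number unemployed. The labor force is E + U, and U/(E+U) = 0.1093.
So U = 0.1093 × 167.53 / (1 − 0.1093) = 18.3110 / 0.8907 ≈ 20.56 million.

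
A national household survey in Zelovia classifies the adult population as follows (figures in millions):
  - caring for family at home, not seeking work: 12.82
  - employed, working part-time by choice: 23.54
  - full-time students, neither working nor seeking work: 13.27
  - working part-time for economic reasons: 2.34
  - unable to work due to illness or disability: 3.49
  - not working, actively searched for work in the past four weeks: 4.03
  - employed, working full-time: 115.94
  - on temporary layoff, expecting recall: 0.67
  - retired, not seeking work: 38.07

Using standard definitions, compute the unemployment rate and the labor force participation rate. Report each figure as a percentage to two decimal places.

Unemployment rate ≈ 3.21%; labor force participation rate ≈ 68.41%.

Employed = 23.54 + 2.34 + 115.94 = 141.82 million (anyone who worked, including part-time for economic reasons, counts as employed).
Unemployed = 4.03 + 0.67 = 4.70 million (jobless and actively searching, or on temporary layoff).
Labor force = 141.82 + 4.70 = 146.52 million.
Not in labor force = 12.82 + 13.27 + 3.49 + 38.07 = 67.65 million (those not working and not actively searching are outside the labor force).
Civilian working-age population = 146.52 + 67.65 = 214.17 million.
Unemployment rate = 4.70 / 146.52 = 3.21%.
Labor force participation rate = 146.52 / 214.17 = 68.41%.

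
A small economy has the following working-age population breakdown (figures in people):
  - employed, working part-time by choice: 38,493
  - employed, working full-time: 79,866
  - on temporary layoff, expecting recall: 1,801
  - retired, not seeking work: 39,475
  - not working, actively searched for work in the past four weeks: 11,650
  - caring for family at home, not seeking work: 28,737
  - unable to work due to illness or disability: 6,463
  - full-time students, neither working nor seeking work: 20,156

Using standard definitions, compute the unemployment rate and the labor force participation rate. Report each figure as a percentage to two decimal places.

Employed = 38,493 + 79,866 = 118,359.
Unemployed = 1,801 + 11,650 = 13,451 (jobless and actively searching, or on temporary layoff).
Labor force = 118,359 + 13,451 = 131,810.
Not in labor force = 39,475 + 28,737 + 6,463 + 20,156 = 94,831 (those not working and not actively searching are outside the labor force).
Civilian working-age population = 131,810 + 94,831 = 226,641.
Unemployment rate = 13,451 / 131,810 = 10.20%.
Labor force participation rate = 131,810 / 226,641 = 58.16%.

Unemployment rate ≈ 10.20%; labor force participation rate ≈ 58.16%.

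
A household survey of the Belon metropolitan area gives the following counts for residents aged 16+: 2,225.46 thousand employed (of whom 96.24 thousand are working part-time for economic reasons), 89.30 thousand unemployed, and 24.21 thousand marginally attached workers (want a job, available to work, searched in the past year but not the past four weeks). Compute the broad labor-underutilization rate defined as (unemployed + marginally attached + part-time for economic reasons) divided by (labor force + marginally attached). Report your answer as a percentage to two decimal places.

Broad underutilization rate ≈ 8.97%.

Labor force = 2,225.46 + 89.30 = 2,314.76 thousand.
Numerator = 89.30 + 24.21 + 96.24 = 209.75 thousand.
Denominator = 2,314.76 + 24.21 = 2,338.97 thousand.
Broad rate = 209.75 / 2,338.97 = 8.97%.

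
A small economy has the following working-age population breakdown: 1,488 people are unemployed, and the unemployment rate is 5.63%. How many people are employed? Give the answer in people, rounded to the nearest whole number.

Labor force = U / u = 1,488 / 0.0563 ≈ 26,430.
Employed = labor force − unemployed = 26,430 − 1,488 = 24,942.

About 24,942 are employed.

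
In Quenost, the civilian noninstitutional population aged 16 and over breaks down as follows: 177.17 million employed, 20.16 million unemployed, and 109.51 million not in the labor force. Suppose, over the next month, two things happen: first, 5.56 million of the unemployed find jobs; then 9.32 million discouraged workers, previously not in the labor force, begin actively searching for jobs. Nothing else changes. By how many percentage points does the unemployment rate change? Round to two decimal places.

The unemployment rate changes by +1.36 percentage points.

Initially, labor force = 177.17 + 20.16 = 197.33 million, so u = 20.16/197.33 = 10.22%.
After the first change, unemployed falls and employed rises by 5.56; labor force unchanged → E = 182.73, U = 14.60, labor force = 197.33 million.
After the second change, unemployed and labor force both rise by 9.32 → E = 182.73, U = 23.92, labor force = 206.65 million.
New unemployment rate = 23.92 / 206.65 = 11.58%.
Change = 11.58% − 10.22% = +1.36 percentage points.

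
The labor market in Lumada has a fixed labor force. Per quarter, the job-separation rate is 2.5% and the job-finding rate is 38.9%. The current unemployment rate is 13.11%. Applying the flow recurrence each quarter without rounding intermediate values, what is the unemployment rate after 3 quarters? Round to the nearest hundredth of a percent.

With a fixed labor force, u_{t+1} = u_t + s·(1−u_t) − f·u_t = u_t·(1−s−f) + s.
Here 1−s−f = 0.586 and s = 0.025.
u_1 = 0.131100 × 0.586 + 0.025 = 0.101825.
u_2 = 0.101825 × 0.586 + 0.025 = 0.084669.
u_3 = 0.084669 × 0.586 + 0.025 = 0.074616.

Unemployment rate after three quarters ≈ 7.46%.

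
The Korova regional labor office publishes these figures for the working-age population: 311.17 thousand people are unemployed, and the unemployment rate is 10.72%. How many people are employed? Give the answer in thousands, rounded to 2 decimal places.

About 2,591.54 thousand are employed.

Labor force = U / u = 311.17 / 0.1072 ≈ 2,902.71 thousand.
Employed = labor force − unemployed = 2,902.71 − 311.17 = 2,591.54 thousand.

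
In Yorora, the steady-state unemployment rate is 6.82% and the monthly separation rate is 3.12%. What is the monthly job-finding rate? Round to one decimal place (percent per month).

Job-finding rate ≈ 42.6% per month.

From u* = s/(s+f): f = s·(1−u)/u.
f = 3.12 × (1 − 0.0682) / 0.0682 = 2.9072 / 0.0682 ≈ 42.6% per month.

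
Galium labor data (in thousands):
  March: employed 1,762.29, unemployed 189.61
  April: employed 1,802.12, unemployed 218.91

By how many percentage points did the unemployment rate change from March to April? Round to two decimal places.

The unemployment rate changed by +1.12 percentage points.

March: labor force = 1,762.29 + 189.61 = 1,951.90; u = 189.61/1,951.90 = 9.71%.
April: labor force = 1,802.12 + 218.91 = 2,021.03; u = 218.91/2,021.03 = 10.83%.
Change = 10.83% − 9.71% = +1.12 pp.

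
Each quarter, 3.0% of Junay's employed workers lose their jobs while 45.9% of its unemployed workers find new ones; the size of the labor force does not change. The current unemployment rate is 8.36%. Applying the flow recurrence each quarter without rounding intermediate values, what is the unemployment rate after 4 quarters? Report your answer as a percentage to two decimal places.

With a fixed labor force, u_{t+1} = u_t + s·(1−u_t) − f·u_t = u_t·(1−s−f) + s.
Here 1−s−f = 0.511 and s = 0.030.
u_1 = 0.083600 × 0.511 + 0.030 = 0.072720.
u_2 = 0.072720 × 0.511 + 0.030 = 0.067160.
u_3 = 0.067160 × 0.511 + 0.030 = 0.064319.
u_4 = 0.064319 × 0.511 + 0.030 = 0.062867.

Unemployment rate after four quarters ≈ 6.29%.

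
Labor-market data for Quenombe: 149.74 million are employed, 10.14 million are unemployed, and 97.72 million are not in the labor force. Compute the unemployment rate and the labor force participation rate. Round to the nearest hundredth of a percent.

Labor force = employed + unemployed = 149.74 + 10.14 = 159.88 million.
Working-age population = 159.88 + 97.72 = 257.60 million.
Unemployment rate = 10.14 / 159.88 = 6.34%.
Labor force participation rate = 159.88 / 257.60 = 62.07%.

Unemployment rate ≈ 6.34%; labor force participation rate ≈ 62.07%.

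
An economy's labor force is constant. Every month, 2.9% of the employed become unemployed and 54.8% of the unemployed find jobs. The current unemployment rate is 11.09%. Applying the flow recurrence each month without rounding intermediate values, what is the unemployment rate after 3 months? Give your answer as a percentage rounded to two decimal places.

Unemployment rate after three months ≈ 5.48%.

With a fixed labor force, u_{t+1} = u_t + s·(1−u_t) − f·u_t = u_t·(1−s−f) + s.
Here 1−s−f = 0.423 and s = 0.029.
u_1 = 0.110900 × 0.423 + 0.029 = 0.075911.
u_2 = 0.075911 × 0.423 + 0.029 = 0.061110.
u_3 = 0.061110 × 0.423 + 0.029 = 0.054850.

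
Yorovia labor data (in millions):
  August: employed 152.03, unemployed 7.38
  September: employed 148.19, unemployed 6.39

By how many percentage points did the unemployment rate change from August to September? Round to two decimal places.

August: labor force = 152.03 + 7.38 = 159.41; u = 7.38/159.41 = 4.63%.
September: labor force = 148.19 + 6.39 = 154.58; u = 6.39/154.58 = 4.13%.
Change = 4.13% − 4.63% = −0.50 pp.

The unemployment rate changed by −0.50 percentage points.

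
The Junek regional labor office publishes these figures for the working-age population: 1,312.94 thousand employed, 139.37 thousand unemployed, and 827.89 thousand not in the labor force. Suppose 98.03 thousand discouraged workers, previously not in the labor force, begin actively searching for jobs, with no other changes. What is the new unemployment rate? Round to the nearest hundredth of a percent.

New unemployment rate ≈ 15.31%.

Initially, labor force = 1,312.94 + 139.37 = 1,452.31 thousand, so u = 139.37/1,452.31 = 9.60%.
After the change, unemployed and labor force both rise by 98.03 → E = 1,312.94, U = 237.40, labor force = 1,550.34 thousand.
New unemployment rate = 237.40 / 1,550.34 = 15.31%.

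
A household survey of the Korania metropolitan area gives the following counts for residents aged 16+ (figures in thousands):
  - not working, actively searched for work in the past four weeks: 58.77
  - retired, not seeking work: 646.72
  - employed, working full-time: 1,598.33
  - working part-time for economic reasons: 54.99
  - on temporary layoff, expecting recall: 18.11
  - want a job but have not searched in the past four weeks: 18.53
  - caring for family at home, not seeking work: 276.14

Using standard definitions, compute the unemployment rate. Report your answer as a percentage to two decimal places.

Employed = 1,598.33 + 54.99 = 1,653.32 thousand (anyone who worked, including part-time for economic reasons, counts as employed).
Unemployed = 58.77 + 18.11 = 76.88 thousand (jobless and actively searching, or on temporary layoff).
Labor force = 1,653.32 + 76.88 = 1,730.20 thousand.
Unemployment rate = 76.88 / 1,730.20 = 4.44%.

Unemployment rate ≈ 4.44%.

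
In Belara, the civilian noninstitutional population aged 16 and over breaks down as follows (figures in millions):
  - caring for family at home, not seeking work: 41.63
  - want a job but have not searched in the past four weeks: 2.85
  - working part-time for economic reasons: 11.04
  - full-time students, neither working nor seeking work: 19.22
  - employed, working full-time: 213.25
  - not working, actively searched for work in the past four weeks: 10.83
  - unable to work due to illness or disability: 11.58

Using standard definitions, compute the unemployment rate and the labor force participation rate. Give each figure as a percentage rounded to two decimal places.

Employed = 11.04 + 213.25 = 224.29 million (anyone who worked, including part-time for economic reasons, counts as employed).
Unemployed = 10.83 million.
Labor force = 224.29 + 10.83 = 235.12 million.
Not in labor force = 41.63 + 2.85 + 19.22 + 11.58 = 75.28 million (those not working and not actively searching are outside the labor force — including those who want a job but have given up searching).
Civilian working-age population = 235.12 + 75.28 = 310.40 million.
Unemployment rate = 10.83 / 235.12 = 4.61%.
Labor force participation rate = 235.12 / 310.40 = 75.75%.

Unemployment rate ≈ 4.61%; labor force participation rate ≈ 75.75%.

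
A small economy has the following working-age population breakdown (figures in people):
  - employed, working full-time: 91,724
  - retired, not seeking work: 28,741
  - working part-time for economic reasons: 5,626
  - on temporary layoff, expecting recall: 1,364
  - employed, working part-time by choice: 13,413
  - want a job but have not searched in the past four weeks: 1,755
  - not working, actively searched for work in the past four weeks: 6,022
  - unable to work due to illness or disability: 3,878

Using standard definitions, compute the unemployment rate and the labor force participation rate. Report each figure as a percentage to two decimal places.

Unemployment rate ≈ 6.25%; labor force participation rate ≈ 77.46%.

Employed = 91,724 + 5,626 + 13,413 = 110,763 (anyone who worked, including part-time for economic reasons, counts as employed).
Unemployed = 1,364 + 6,022 = 7,386 (jobless and actively searching, or on temporary layoff).
Labor force = 110,763 + 7,386 = 118,149.
Not in labor force = 28,741 + 1,755 + 3,878 = 34,374 (those not working and not actively searching are outside the labor force — including those who want a job but have given up searching).
Civilian working-age population = 118,149 + 34,374 = 152,523.
Unemployment rate = 7,386 / 118,149 = 6.25%.
Labor force participation rate = 118,149 / 152,523 = 77.46%.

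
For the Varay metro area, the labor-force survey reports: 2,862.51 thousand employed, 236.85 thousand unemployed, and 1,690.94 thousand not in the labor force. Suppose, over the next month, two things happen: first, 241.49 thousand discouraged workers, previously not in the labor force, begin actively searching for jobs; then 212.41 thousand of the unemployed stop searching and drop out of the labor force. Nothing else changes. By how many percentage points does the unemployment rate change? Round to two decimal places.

The unemployment rate changes by +0.86 percentage points.

Initially, labor force = 2,862.51 + 236.85 = 3,099.36 thousand, so u = 236.85/3,099.36 = 7.64%.
After the first change, unemployed and labor force both rise by 241.49 → E = 2,862.51, U = 478.34, labor force = 3,340.85 thousand.
After the second change, unemployed and labor force both fall by 212.41 → E = 2,862.51, U = 265.93, labor force = 3,128.44 thousand.
New unemployment rate = 265.93 / 3,128.44 = 8.50%.
Change = 8.50% − 7.64% = +0.86 percentage points.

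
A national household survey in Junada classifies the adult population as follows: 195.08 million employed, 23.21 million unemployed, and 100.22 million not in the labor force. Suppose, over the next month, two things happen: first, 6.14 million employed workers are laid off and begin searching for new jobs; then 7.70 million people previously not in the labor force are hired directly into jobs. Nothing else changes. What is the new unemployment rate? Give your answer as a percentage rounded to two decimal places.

Initially, labor force = 195.08 + 23.21 = 218.29 million, so u = 23.21/218.29 = 10.63%.
After the first change, employed falls and unemployed rises by 6.14; labor force unchanged → E = 188.94, U = 29.35, labor force = 218.29 million.
After the second change, employed and labor force both rise by 7.70; unemployed unchanged → E = 196.64, U = 29.35, labor force = 225.99 million.
New unemployment rate = 29.35 / 225.99 = 12.99%.

New unemployment rate ≈ 12.99%.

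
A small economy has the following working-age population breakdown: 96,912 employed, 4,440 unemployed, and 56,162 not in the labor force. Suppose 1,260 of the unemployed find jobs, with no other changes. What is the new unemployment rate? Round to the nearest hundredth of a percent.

Initially, labor force = 96,912 + 4,440 = 101,352, so u = 4,440/101,352 = 4.38%.
After the change, unemployed falls and employed rises by 1,260; labor force unchanged → E = 98,172, U = 3,180, labor force = 101,352.
New unemployment rate = 3,180 / 101,352 = 3.14%.

New unemployment rate ≈ 3.14%.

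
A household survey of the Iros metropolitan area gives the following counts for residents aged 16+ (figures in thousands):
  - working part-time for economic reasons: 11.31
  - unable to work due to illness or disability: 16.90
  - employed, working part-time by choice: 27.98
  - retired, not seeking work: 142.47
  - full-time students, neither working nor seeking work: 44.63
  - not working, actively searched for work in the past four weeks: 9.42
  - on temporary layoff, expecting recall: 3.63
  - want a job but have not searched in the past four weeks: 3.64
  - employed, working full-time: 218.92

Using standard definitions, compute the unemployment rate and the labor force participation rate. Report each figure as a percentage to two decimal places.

Employed = 11.31 + 27.98 + 218.92 = 258.21 thousand (anyone who worked, including part-time for economic reasons, counts as employed).
Unemployed = 9.42 + 3.63 = 13.05 thousand (jobless and actively searching, or on temporary layoff).
Labor force = 258.21 + 13.05 = 271.26 thousand.
Not in labor force = 16.90 + 142.47 + 44.63 + 3.64 = 207.64 thousand (those not working and not actively searching are outside the labor force — including those who want a job but have given up searching).
Civilian working-age population = 271.26 + 207.64 = 478.90 thousand.
Unemployment rate = 13.05 / 271.26 = 4.81%.
Labor force participation rate = 271.26 / 478.90 = 56.64%.

Unemployment rate ≈ 4.81%; labor force participation rate ≈ 56.64%.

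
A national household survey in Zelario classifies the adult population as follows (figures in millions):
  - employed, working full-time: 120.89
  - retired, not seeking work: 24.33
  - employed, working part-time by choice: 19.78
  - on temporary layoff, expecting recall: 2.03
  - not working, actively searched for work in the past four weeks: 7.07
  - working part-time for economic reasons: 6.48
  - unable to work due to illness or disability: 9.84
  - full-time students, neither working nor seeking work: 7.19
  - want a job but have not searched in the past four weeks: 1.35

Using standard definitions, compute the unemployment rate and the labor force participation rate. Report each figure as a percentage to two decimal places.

Employed = 120.89 + 19.78 + 6.48 = 147.15 million (anyone who worked, including part-time for economic reasons, counts as employed).
Unemployed = 2.03 + 7.07 = 9.10 million (jobless and actively searching, or on temporary layoff).
Labor force = 147.15 + 9.10 = 156.25 million.
Not in labor force = 24.33 + 9.84 + 7.19 + 1.35 = 42.71 million (those not working and not actively searching are outside the labor force — including those who want a job but have given up searching).
Civilian working-age population = 156.25 + 42.71 = 198.96 million.
Unemployment rate = 9.10 / 156.25 = 5.82%.
Labor force participation rate = 156.25 / 198.96 = 78.53%.

Unemployment rate ≈ 5.82%; labor force participation rate ≈ 78.53%.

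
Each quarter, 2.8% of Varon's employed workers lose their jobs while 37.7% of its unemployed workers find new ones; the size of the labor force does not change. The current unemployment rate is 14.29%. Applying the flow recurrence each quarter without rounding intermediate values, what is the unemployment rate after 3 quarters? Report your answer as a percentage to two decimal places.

Unemployment rate after three quarters ≈ 8.47%.

With a fixed labor force, u_{t+1} = u_t + s·(1−u_t) − f·u_t = u_t·(1−s−f) + s.
Here 1−s−f = 0.595 and s = 0.028.
u_1 = 0.142900 × 0.595 + 0.028 = 0.113025.
u_2 = 0.113025 × 0.595 + 0.028 = 0.095250.
u_3 = 0.095250 × 0.595 + 0.028 = 0.084674.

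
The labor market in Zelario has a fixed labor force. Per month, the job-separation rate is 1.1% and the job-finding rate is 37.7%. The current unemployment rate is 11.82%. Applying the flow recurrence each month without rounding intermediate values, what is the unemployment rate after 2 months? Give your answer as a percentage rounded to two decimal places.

With a fixed labor force, u_{t+1} = u_t + s·(1−u_t) − f·u_t = u_t·(1−s−f) + s.
Here 1−s−f = 0.612 and s = 0.011.
u_1 = 0.118200 × 0.612 + 0.011 = 0.083338.
u_2 = 0.083338 × 0.612 + 0.011 = 0.062003.

Unemployment rate after two months ≈ 6.20%.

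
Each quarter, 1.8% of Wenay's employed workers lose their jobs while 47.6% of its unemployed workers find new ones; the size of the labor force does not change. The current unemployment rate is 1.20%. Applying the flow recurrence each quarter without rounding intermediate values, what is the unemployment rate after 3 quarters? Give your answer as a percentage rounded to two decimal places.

Unemployment rate after three quarters ≈ 3.33%.

With a fixed labor force, u_{t+1} = u_t + s·(1−u_t) − f·u_t = u_t·(1−s−f) + s.
Here 1−s−f = 0.506 and s = 0.018.
u_1 = 0.012000 × 0.506 + 0.018 = 0.024072.
u_2 = 0.024072 × 0.506 + 0.018 = 0.030180.
u_3 = 0.030180 × 0.506 + 0.018 = 0.033271.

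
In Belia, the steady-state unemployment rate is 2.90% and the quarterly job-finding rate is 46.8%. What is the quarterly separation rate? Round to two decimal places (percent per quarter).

Separation rate ≈ 1.40% per quarter.

From u* = s/(s+f): s = u·f/(1−u).
s = 0.0290 × 46.8 / (1 − 0.0290) = 1.3572 / 0.9710 ≈ 1.40% per quarter.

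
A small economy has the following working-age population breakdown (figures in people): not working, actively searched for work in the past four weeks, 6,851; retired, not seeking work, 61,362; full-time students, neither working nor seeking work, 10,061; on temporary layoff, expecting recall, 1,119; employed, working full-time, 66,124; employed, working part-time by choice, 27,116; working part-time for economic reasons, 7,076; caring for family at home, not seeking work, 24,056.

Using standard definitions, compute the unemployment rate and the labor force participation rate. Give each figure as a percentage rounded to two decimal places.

Unemployment rate ≈ 7.36%; labor force participation rate ≈ 53.14%.

Employed = 66,124 + 27,116 + 7,076 = 100,316 (anyone who worked, including part-time for economic reasons, counts as employed).
Unemployed = 6,851 + 1,119 = 7,970 (jobless and actively searching, or on temporary layoff).
Labor force = 100,316 + 7,970 = 108,286.
Not in labor force = 61,362 + 10,061 + 24,056 = 95,479 (those not working and not actively searching are outside the labor force).
Civilian working-age population = 108,286 + 95,479 = 203,765.
Unemployment rate = 7,970 / 108,286 = 7.36%.
Labor force participation rate = 108,286 / 203,765 = 53.14%.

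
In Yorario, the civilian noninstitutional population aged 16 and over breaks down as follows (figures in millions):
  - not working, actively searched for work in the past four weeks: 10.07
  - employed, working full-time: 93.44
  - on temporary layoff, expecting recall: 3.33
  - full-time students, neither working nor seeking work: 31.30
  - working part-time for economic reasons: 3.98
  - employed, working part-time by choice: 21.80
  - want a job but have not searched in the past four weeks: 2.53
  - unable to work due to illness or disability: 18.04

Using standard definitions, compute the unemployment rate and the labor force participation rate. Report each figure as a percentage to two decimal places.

Employed = 93.44 + 3.98 + 21.80 = 119.22 million (anyone who worked, including part-time for economic reasons, counts as employed).
Unemployed = 10.07 + 3.33 = 13.40 million (jobless and actively searching, or on temporary layoff).
Labor force = 119.22 + 13.40 = 132.62 million.
Not in labor force = 31.30 + 2.53 + 18.04 = 51.87 million (those not working and not actively searching are outside the labor force — including those who want a job but have given up searching).
Civilian working-age population = 132.62 + 51.87 = 184.49 million.
Unemployment rate = 13.40 / 132.62 = 10.10%.
Labor force participation rate = 132.62 / 184.49 = 71.88%.

Unemployment rate ≈ 10.10%; labor force participation rate ≈ 71.88%.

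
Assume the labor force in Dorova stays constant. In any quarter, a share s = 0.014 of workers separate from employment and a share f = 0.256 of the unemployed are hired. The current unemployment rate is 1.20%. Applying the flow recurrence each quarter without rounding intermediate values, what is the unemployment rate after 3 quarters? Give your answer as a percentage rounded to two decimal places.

Unemployment rate after three quarters ≈ 3.63%.

With a fixed labor force, u_{t+1} = u_t + s·(1−u_t) − f·u_t = u_t·(1−s−f) + s.
Here 1−s−f = 0.730 and s = 0.014.
u_1 = 0.012000 × 0.730 + 0.014 = 0.022760.
u_2 = 0.022760 × 0.730 + 0.014 = 0.030615.
u_3 = 0.030615 × 0.730 + 0.014 = 0.036349.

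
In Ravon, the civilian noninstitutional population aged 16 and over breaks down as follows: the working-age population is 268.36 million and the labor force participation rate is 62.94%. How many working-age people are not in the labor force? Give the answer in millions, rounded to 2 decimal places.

About 99.45 million are not in the labor force.

Share not in the labor force = 1 − 0.6294 = 0.3706.
Not in labor force = 0.3706 × 268.36 ≈ 99.45 million.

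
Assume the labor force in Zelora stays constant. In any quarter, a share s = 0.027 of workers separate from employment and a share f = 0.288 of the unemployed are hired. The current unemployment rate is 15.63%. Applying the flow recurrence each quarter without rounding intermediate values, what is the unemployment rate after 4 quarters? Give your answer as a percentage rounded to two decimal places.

Unemployment rate after four quarters ≈ 10.13%.

With a fixed labor force, u_{t+1} = u_t + s·(1−u_t) − f·u_t = u_t·(1−s−f) + s.
Here 1−s−f = 0.685 and s = 0.027.
u_1 = 0.156300 × 0.685 + 0.027 = 0.134066.
u_2 = 0.134066 × 0.685 + 0.027 = 0.118835.
u_3 = 0.118835 × 0.685 + 0.027 = 0.108402.
u_4 = 0.108402 × 0.685 + 0.027 = 0.101255.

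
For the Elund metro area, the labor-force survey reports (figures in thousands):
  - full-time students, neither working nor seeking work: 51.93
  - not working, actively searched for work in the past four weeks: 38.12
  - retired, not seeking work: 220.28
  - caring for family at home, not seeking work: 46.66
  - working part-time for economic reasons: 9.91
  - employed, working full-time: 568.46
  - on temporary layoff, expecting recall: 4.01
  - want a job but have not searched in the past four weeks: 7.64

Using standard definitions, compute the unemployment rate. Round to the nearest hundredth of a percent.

Employed = 9.91 + 568.46 = 578.37 thousand (anyone who worked, including part-time for economic reasons, counts as employed).
Unemployed = 38.12 + 4.01 = 42.13 thousand (jobless and actively searching, or on temporary layoff).
Labor force = 578.37 + 42.13 = 620.50 thousand.
Unemployment rate = 42.13 / 620.50 = 6.79%.

Unemployment rate ≈ 6.79%.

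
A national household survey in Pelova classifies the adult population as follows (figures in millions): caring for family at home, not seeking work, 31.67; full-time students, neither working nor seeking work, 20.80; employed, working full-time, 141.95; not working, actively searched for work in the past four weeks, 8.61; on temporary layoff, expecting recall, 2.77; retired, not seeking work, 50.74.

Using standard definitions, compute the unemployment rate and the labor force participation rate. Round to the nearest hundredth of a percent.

Employed = 141.95 million.
Unemployed = 8.61 + 2.77 = 11.38 million (jobless and actively searching, or on temporary layoff).
Labor force = 141.95 + 11.38 = 153.33 million.
Not in labor force = 31.67 + 20.80 + 50.74 = 103.21 million (those not working and not actively searching are outside the labor force).
Civilian working-age population = 153.33 + 103.21 = 256.54 million.
Unemployment rate = 11.38 / 153.33 = 7.42%.
Labor force participation rate = 153.33 / 256.54 = 59.77%.

Unemployment rate ≈ 7.42%; labor force participation rate ≈ 59.77%.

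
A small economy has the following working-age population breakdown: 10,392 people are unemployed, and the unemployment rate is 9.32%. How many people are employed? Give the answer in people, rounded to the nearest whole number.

About 101,110 are employed.

Labor force = U / u = 10,392 / 0.0932 ≈ 111,502.
Employed = labor force − unemployed = 111,502 − 10,392 = 101,110.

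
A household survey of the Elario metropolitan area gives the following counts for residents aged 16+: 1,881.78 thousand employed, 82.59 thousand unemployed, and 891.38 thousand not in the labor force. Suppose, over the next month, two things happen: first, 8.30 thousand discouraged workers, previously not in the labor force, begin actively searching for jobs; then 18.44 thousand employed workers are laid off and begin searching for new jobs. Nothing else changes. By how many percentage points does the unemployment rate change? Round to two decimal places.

The unemployment rate changes by +1.34 percentage points.

Initially, labor force = 1,881.78 + 82.59 = 1,964.37 thousand, so u = 82.59/1,964.37 = 4.20%.
After the first change, unemployed and labor force both rise by 8.30 → E = 1,881.78, U = 90.89, labor force = 1,972.67 thousand.
After the second change, employed falls and unemployed rises by 18.44; labor force unchanged → E = 1,863.34, U = 109.33, labor force = 1,972.67 thousand.
New unemployment rate = 109.33 / 1,972.67 = 5.54%.
Change = 5.54% − 4.20% = +1.34 percentage points.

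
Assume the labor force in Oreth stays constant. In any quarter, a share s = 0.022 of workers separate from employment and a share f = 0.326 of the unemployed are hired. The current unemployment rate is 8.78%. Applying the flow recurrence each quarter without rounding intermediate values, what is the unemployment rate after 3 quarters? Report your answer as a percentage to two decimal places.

Unemployment rate after three quarters ≈ 7.00%.

With a fixed labor force, u_{t+1} = u_t + s·(1−u_t) − f·u_t = u_t·(1−s−f) + s.
Here 1−s−f = 0.652 and s = 0.022.
u_1 = 0.087800 × 0.652 + 0.022 = 0.079246.
u_2 = 0.079246 × 0.652 + 0.022 = 0.073668.
u_3 = 0.073668 × 0.652 + 0.022 = 0.070032.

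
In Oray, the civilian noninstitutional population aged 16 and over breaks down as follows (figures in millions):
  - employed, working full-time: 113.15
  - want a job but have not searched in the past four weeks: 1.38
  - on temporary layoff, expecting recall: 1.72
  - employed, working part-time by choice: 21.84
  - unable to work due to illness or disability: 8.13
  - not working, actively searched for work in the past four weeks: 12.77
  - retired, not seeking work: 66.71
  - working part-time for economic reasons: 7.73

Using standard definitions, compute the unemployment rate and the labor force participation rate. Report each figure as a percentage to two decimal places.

Unemployment rate ≈ 9.22%; labor force participation rate ≈ 67.35%.

Employed = 113.15 + 21.84 + 7.73 = 142.72 million (anyone who worked, including part-time for economic reasons, counts as employed).
Unemployed = 1.72 + 12.77 = 14.49 million (jobless and actively searching, or on temporary layoff).
Labor force = 142.72 + 14.49 = 157.21 million.
Not in labor force = 1.38 + 8.13 + 66.71 = 76.22 million (those not working and not actively searching are outside the labor force — including those who want a job but have given up searching).
Civilian working-age population = 157.21 + 76.22 = 233.43 million.
Unemployment rate = 14.49 / 157.21 = 9.22%.
Labor force participation rate = 157.21 / 233.43 = 67.35%.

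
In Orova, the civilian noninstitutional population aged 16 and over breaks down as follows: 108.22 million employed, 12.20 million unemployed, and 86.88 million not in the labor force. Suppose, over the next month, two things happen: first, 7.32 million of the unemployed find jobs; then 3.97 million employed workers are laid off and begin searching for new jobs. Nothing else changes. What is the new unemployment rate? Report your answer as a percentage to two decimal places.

New unemployment rate ≈ 7.35%.

Initially, labor force = 108.22 + 12.20 = 120.42 million, so u = 12.20/120.42 = 10.13%.
After the first change, unemployed falls and employed rises by 7.32; labor force unchanged → E = 115.54, U = 4.88, labor force = 120.42 million.
After the second change, employed falls and unemployed rises by 3.97; labor force unchanged → E = 111.57, U = 8.85, labor force = 120.42 million.
New unemployment rate = 8.85 / 120.42 = 7.35%.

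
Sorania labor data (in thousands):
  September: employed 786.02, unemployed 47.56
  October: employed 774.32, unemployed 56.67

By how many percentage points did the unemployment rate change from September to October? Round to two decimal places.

September: labor force = 786.02 + 47.56 = 833.58; u = 47.56/833.58 = 5.71%.
October: labor force = 774.32 + 56.67 = 830.99; u = 56.67/830.99 = 6.82%.
Change = 6.82% − 5.71% = +1.11 pp.

The unemployment rate changed by +1.11 percentage points.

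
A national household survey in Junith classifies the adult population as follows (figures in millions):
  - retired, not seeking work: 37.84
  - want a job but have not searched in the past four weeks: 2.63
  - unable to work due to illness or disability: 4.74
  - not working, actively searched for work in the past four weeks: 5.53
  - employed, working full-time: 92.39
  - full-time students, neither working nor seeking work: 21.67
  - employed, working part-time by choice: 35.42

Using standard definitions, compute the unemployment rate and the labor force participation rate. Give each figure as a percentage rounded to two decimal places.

Unemployment rate ≈ 4.15%; labor force participation rate ≈ 66.60%.

Employed = 92.39 + 35.42 = 127.81 million.
Unemployed = 5.53 million.
Labor force = 127.81 + 5.53 = 133.34 million.
Not in labor force = 37.84 + 2.63 + 4.74 + 21.67 = 66.88 million (those not working and not actively searching are outside the labor force — including those who want a job but have given up searching).
Civilian working-age population = 133.34 + 66.88 = 200.22 million.
Unemployment rate = 5.53 / 133.34 = 4.15%.
Labor force participation rate = 133.34 / 200.22 = 66.60%.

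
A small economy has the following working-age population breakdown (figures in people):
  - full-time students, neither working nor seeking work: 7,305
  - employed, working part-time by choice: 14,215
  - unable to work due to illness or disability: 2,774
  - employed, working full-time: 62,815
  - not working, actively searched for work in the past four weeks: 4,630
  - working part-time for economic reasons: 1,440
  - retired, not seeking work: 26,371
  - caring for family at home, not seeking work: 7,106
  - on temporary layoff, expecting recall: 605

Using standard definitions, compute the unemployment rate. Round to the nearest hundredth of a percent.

Employed = 14,215 + 62,815 + 1,440 = 78,470 (anyone who worked, including part-time for economic reasons, counts as employed).
Unemployed = 4,630 + 605 = 5,235 (jobless and actively searching, or on temporary layoff).
Labor force = 78,470 + 5,235 = 83,705.
Unemployment rate = 5,235 / 83,705 = 6.25%.

Unemployment rate ≈ 6.25%.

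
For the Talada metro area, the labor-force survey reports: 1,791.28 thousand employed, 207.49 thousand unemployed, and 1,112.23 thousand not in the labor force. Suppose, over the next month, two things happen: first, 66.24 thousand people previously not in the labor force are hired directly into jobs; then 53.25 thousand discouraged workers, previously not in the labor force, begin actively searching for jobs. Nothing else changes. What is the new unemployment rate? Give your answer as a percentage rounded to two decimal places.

New unemployment rate ≈ 12.31%.

Initially, labor force = 1,791.28 + 207.49 = 1,998.77 thousand, so u = 207.49/1,998.77 = 10.38%.
After the first change, employed and labor force both rise by 66.24; unemployed unchanged → E = 1,857.52, U = 207.49, labor force = 2,065.01 thousand.
After the second change, unemployed and labor force both rise by 53.25 → E = 1,857.52, U = 260.74, labor force = 2,118.26 thousand.
New unemployment rate = 260.74 / 2,118.26 = 12.31%.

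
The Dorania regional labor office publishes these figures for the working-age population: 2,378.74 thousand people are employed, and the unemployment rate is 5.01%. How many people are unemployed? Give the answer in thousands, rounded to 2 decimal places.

About 125.46 thousand are unemployed.

Let U be the number unemployed. The labor force is E + U, and U/(E+U) = 0.0501.
So U = 0.0501 × 2,378.74 / (1 − 0.0501) = 119.1749 / 0.9499 ≈ 125.46 thousand.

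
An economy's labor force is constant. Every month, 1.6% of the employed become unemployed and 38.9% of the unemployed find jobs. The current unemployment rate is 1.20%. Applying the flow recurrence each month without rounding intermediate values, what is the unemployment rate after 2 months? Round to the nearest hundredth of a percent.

Unemployment rate after two months ≈ 2.98%.

With a fixed labor force, u_{t+1} = u_t + s·(1−u_t) − f·u_t = u_t·(1−s−f) + s.
Here 1−s−f = 0.595 and s = 0.016.
u_1 = 0.012000 × 0.595 + 0.016 = 0.023140.
u_2 = 0.023140 × 0.595 + 0.016 = 0.029768.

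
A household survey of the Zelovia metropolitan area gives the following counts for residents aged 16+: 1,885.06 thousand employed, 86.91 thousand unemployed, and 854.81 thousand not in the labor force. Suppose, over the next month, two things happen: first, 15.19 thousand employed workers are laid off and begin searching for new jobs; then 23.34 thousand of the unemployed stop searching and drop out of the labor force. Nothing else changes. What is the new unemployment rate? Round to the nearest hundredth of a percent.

New unemployment rate ≈ 4.04%.

Initially, labor force = 1,885.06 + 86.91 = 1,971.97 thousand, so u = 86.91/1,971.97 = 4.41%.
After the first change, employed falls and unemployed rises by 15.19; labor force unchanged → E = 1,869.87, U = 102.10, labor force = 1,971.97 thousand.
After the second change, unemployed and labor force both fall by 23.34 → E = 1,869.87, U = 78.76, labor force = 1,948.63 thousand.
New unemployment rate = 78.76 / 1,948.63 = 4.04%.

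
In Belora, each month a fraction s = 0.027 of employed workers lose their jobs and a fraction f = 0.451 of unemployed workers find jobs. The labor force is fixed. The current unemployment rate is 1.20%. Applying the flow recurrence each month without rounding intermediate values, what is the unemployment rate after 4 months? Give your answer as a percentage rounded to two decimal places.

With a fixed labor force, u_{t+1} = u_t + s·(1−u_t) − f·u_t = u_t·(1−s−f) + s.
Here 1−s−f = 0.522 and s = 0.027.
u_1 = 0.012000 × 0.522 + 0.027 = 0.033264.
u_2 = 0.033264 × 0.522 + 0.027 = 0.044364.
u_3 = 0.044364 × 0.522 + 0.027 = 0.050158.
u_4 = 0.050158 × 0.522 + 0.027 = 0.053182.

Unemployment rate after four months ≈ 5.32%.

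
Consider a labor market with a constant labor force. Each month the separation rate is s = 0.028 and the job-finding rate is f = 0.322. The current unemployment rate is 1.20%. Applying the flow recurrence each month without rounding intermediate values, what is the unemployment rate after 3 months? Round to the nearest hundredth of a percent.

Unemployment rate after three months ≈ 6.13%.

With a fixed labor force, u_{t+1} = u_t + s·(1−u_t) − f·u_t = u_t·(1−s−f) + s.
Here 1−s−f = 0.650 and s = 0.028.
u_1 = 0.012000 × 0.650 + 0.028 = 0.035800.
u_2 = 0.035800 × 0.650 + 0.028 = 0.051270.
u_3 = 0.051270 × 0.650 + 0.028 = 0.061326.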